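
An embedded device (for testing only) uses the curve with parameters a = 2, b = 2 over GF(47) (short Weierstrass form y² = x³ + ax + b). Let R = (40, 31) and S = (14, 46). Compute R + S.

(29, 44)

(40, 31) + (14, 46). λ = (46 - 31)/(14 - 40) ≡ 15/21 mod 47. 21⁻¹ ≡ 9 (mod 47), so λ ≡ 41.
  x = λ² - 40 - 14 = 1681 - 54 ≡ 29; y = λ·(40 - 29) - 31 ≡ 44. → (29, 44)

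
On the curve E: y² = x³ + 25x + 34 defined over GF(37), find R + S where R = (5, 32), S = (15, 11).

(24, 19)

(5, 32) + (15, 11). λ = (11 - 32)/(15 - 5) ≡ 16/10 mod 37. 10⁻¹ ≡ 26 (mod 37) since 10·26 = 260 ≡ 1, so λ ≡ 9.
  x = λ² - 5 - 15 = 81 - 20 ≡ 24; y = λ·(5 - 24) - 32 ≡ 19. → (24, 19)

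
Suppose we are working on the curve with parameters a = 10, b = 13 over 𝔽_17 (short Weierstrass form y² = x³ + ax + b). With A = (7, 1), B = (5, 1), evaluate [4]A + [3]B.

First 4A:
Double-and-add on 4 = (100)₂. Start with A = (7, 1) for the leading 1-bit.
double: tangent at (7, 1): λ = (3·7² + 10)/(2·1) ≡ 4/2. 2⁻¹ ≡ 9 (mod 17) since 2·9 = 18 ≡ 1, so λ ≡ 4·9 ≡ 2.
  x = λ² - 7 - 7 = 4 - 14 ≡ 7; y = λ·(7 - 7) - 1 ≡ 16. → (7, 16)
double: tangent at (7, 16): λ = (3·7² + 10)/(2·16) ≡ 4/15. 15⁻¹ ≡ 8 (mod 17) since 15·8 = 120 ≡ 1, so λ ≡ 4·8 ≡ 15.
  x = λ² - 7 - 7 = 225 - 14 ≡ 7; y = λ·(7 - 7) - 16 ≡ 1. → (7, 1)
4A = (7, 1).
Next 3B:
Repeated addition: build up to 3B.
2B: tangent at (5, 1): λ = (3·5² + 10)/(2·1) ≡ 0/2. 2⁻¹ ≡ 9 (mod 17) since 2·9 = 18 ≡ 1, so λ ≡ 0·9 ≡ 0.
  x = λ² - 5 - 5 = 0 - 10 ≡ 7; y = λ·(5 - 7) - 1 ≡ 16. → (7, 16)
3B: (7, 16) + (5, 1). λ = (1 - 16)/(5 - 7) ≡ 2/15 mod 17. 15⁻¹ ≡ 8 (mod 17), so λ ≡ 16.
  x = λ² - 7 - 5 = 256 - 12 ≡ 6; y = λ·(7 - 6) - 16 ≡ 0. → (6, 0)
3B = (6, 0).
Finally 4A + 3B:
(7, 1) + (6, 0). λ = (0 - 1)/(6 - 7) ≡ 16/16 mod 17. 16⁻¹ ≡ 16 (mod 17), so λ ≡ 1.
  x = λ² - 7 - 6 = 1 - 13 ≡ 5; y = λ·(7 - 5) - 1 ≡ 1. → (5, 1)

(5, 1)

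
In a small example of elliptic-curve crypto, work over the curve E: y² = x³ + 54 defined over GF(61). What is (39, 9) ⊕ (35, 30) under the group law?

(26, 60)

(39, 9) + (35, 30). λ = (30 - 9)/(35 - 39) ≡ 21/57 mod 61. 57⁻¹ ≡ 15 (mod 61), so λ ≡ 10.
  x = λ² - 39 - 35 = 100 - 74 ≡ 26; y = λ·(39 - 26) - 9 ≡ 60. → (26, 60)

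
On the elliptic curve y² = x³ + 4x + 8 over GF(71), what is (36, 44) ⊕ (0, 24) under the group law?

(36, 44) + (0, 24). λ = (24 - 44)/(0 - 36) ≡ 51/35 mod 71. 35⁻¹ ≡ 69 (mod 71), so λ ≡ 40.
  x = λ² - 36 - 0 = 1600 - 36 ≡ 2; y = λ·(36 - 2) - 44 ≡ 38. → (2, 38)

(2, 38)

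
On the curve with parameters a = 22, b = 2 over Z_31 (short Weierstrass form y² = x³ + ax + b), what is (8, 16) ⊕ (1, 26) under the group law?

(0, 8)

(8, 16) + (1, 26). λ = (26 - 16)/(1 - 8) ≡ 10/24 mod 31. 24⁻¹ ≡ 22 (mod 31), so λ ≡ 3.
  x = λ² - 8 - 1 = 9 - 9 ≡ 0; y = λ·(8 - 0) - 16 ≡ 8. → (0, 8)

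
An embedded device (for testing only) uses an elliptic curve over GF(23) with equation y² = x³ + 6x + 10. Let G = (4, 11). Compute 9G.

Repeated addition: build up to 9G.
2G: tangent at (4, 11): λ = (3·4² + 6)/(2·11) ≡ 8/22. 22⁻¹ ≡ 22 (mod 23) since 22·22 = 484 ≡ 1, so λ ≡ 8·22 ≡ 15.
  x = λ² - 4 - 4 = 225 - 8 ≡ 10; y = λ·(4 - 10) - 11 ≡ 14. → (10, 14)
3G: (10, 14) + (4, 11). λ = (11 - 14)/(4 - 10) ≡ 20/17 mod 23. 17⁻¹ ≡ 19 (mod 23), so λ ≡ 12.
  x = λ² - 10 - 4 = 144 - 14 ≡ 15; y = λ·(10 - 15) - 14 ≡ 18. → (15, 18)
4G: (15, 18) + (4, 11). λ = (11 - 18)/(4 - 15) ≡ 16/12 mod 23. 12⁻¹ ≡ 2 (mod 23), so λ ≡ 9.
  x = λ² - 15 - 4 = 81 - 19 ≡ 16; y = λ·(15 - 16) - 18 ≡ 19. → (16, 19)
5G: (16, 19) + (4, 11). λ = (11 - 19)/(4 - 16) ≡ 15/11 mod 23. 11⁻¹ ≡ 21 (mod 23), so λ ≡ 16.
  x = λ² - 16 - 4 = 256 - 20 ≡ 6; y = λ·(16 - 6) - 19 ≡ 3. → (6, 3)
6G: (6, 3) + (4, 11). λ = (11 - 3)/(4 - 6) ≡ 8/21 mod 23. 21⁻¹ ≡ 11 (mod 23), so λ ≡ 19.
  x = λ² - 6 - 4 = 361 - 10 ≡ 6; y = λ·(6 - 6) - 3 ≡ 20. → (6, 20)
7G: (6, 20) + (4, 11). λ = (11 - 20)/(4 - 6) ≡ 14/21 mod 23. 21⁻¹ ≡ 11 (mod 23) since 21·11 = 231 ≡ 1, so λ ≡ 16.
  x = λ² - 6 - 4 = 256 - 10 ≡ 16; y = λ·(6 - 16) - 20 ≡ 4. → (16, 4)
8G: (16, 4) + (4, 11). λ = (11 - 4)/(4 - 16) ≡ 7/11 mod 23. 11⁻¹ ≡ 21 (mod 23) since 11·21 = 231 ≡ 1, so λ ≡ 9.
  x = λ² - 16 - 4 = 81 - 20 ≡ 15; y = λ·(16 - 15) - 4 ≡ 5. → (15, 5)
9G: (15, 5) + (4, 11). λ = (11 - 5)/(4 - 15) ≡ 6/12 mod 23. 12⁻¹ ≡ 2 (mod 23) since 12·2 = 24 ≡ 1, so λ ≡ 12.
  x = λ² - 15 - 4 = 144 - 19 ≡ 10; y = λ·(15 - 10) - 5 ≡ 9. → (10, 9)

(10, 9)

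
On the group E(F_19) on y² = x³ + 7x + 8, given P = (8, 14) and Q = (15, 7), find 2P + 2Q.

(4, 10)

First 2P:
Repeated addition: build up to 2P.
2P: tangent at (8, 14): λ = (3·8² + 7)/(2·14) ≡ 9/9. 9⁻¹ ≡ 17 (mod 19), so λ ≡ 9·17 ≡ 1.
  x = λ² - 8 - 8 = 1 - 16 ≡ 4; y = λ·(8 - 4) - 14 ≡ 9. → (4, 9)
2P = (4, 9).
Next 2Q:
Repeated addition: build up to 2Q.
2Q: tangent at (15, 7): λ = (3·15² + 7)/(2·7) ≡ 17/14. 14⁻¹ ≡ 15 (mod 19) since 14·15 = 210 ≡ 1, so λ ≡ 17·15 ≡ 8.
  x = λ² - 15 - 15 = 64 - 30 ≡ 15; y = λ·(15 - 15) - 7 ≡ 12. → (15, 12)
2Q = (15, 12).
Finally 2P + 2Q:
(4, 9) + (15, 12). λ = (12 - 9)/(15 - 4) ≡ 3/11 mod 19. 11⁻¹ ≡ 7 (mod 19), so λ ≡ 2.
  x = λ² - 4 - 15 = 4 - 19 ≡ 4; y = λ·(4 - 4) - 9 ≡ 10. → (4, 10)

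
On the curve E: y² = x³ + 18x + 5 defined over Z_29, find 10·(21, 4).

Write Q = (21, 4).
Repeated addition: build up to 10Q.
2Q: tangent at (21, 4): λ = (3·21² + 18)/(2·4) ≡ 7/8. 8⁻¹ ≡ 11 (mod 29), so λ ≡ 7·11 ≡ 19.
  x = λ² - 21 - 21 = 361 - 42 ≡ 0; y = λ·(21 - 0) - 4 ≡ 18. → (0, 18)
3Q: (0, 18) + (21, 4). λ = (4 - 18)/(21 - 0) ≡ 15/21 mod 29. 21⁻¹ ≡ 18 (mod 29), so λ ≡ 9.
  x = λ² - 0 - 21 = 81 - 21 ≡ 2; y = λ·(0 - 2) - 18 ≡ 22. → (2, 22)
4Q: (2, 22) + (21, 4). λ = (4 - 22)/(21 - 2) ≡ 11/19 mod 29. 19⁻¹ ≡ 26 (mod 29) since 19·26 = 494 ≡ 1, so λ ≡ 25.
  x = λ² - 2 - 21 = 625 - 23 ≡ 22; y = λ·(2 - 22) - 22 ≡ 0. → (22, 0)
5Q: (22, 0) + (21, 4). λ = (4 - 0)/(21 - 22) ≡ 4/28 mod 29. 28⁻¹ ≡ 28 (mod 29) since 28·28 = 784 ≡ 1, so λ ≡ 25.
  x = λ² - 22 - 21 = 625 - 43 ≡ 2; y = λ·(22 - 2) - 0 ≡ 7. → (2, 7)
6Q: (2, 7) + (21, 4). λ = (4 - 7)/(21 - 2) ≡ 26/19 mod 29. 19⁻¹ ≡ 26 (mod 29) since 19·26 = 494 ≡ 1, so λ ≡ 9.
  x = λ² - 2 - 21 = 81 - 23 ≡ 0; y = λ·(2 - 0) - 7 ≡ 11. → (0, 11)
7Q: (0, 11) + (21, 4). λ = (4 - 11)/(21 - 0) ≡ 22/21 mod 29. 21⁻¹ ≡ 18 (mod 29), so λ ≡ 19.
  x = λ² - 0 - 21 = 361 - 21 ≡ 21; y = λ·(0 - 21) - 11 ≡ 25. → (21, 25)
8Q: (21, 25) + (21, 4): same x and y₁ ≡ -y₂, so the sum is ∞.
9Q: ∞ + (21, 4) = (21, 4) (identity).
10Q: tangent at (21, 4): λ = (3·21² + 18)/(2·4) ≡ 7/8. 8⁻¹ ≡ 11 (mod 29), so λ ≡ 7·11 ≡ 19.
  x = λ² - 21 - 21 = 361 - 42 ≡ 0; y = λ·(21 - 0) - 4 ≡ 18. → (0, 18)

(0, 18)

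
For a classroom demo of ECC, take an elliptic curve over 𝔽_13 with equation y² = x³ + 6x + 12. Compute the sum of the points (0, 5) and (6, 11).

(8, 0)

(0, 5) + (6, 11). λ = (11 - 5)/(6 - 0) ≡ 6/6 mod 13. 6⁻¹ ≡ 11 (mod 13) since 6·11 = 66 ≡ 1, so λ ≡ 1.
  x = λ² - 0 - 6 = 1 - 6 ≡ 8; y = λ·(0 - 8) - 5 ≡ 0. → (8, 0)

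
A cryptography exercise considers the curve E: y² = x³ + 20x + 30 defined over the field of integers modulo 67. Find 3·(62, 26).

Write Q = (62, 26).
Repeated addition: build up to 3Q.
2Q: tangent at (62, 26): λ = (3·62² + 20)/(2·26) ≡ 28/52. 52⁻¹ ≡ 58 (mod 67), so λ ≡ 28·58 ≡ 16.
  x = λ² - 62 - 62 = 256 - 124 ≡ 65; y = λ·(62 - 65) - 26 ≡ 60. → (65, 60)
3Q: (65, 60) + (62, 26). λ = (26 - 60)/(62 - 65) ≡ 33/64 mod 67. 64⁻¹ ≡ 22 (mod 67), so λ ≡ 56.
  x = λ² - 65 - 62 = 3136 - 127 ≡ 61; y = λ·(65 - 61) - 60 ≡ 30. → (61, 30)

(61, 30)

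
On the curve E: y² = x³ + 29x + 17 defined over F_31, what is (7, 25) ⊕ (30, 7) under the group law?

(7, 25) + (30, 7). λ = (7 - 25)/(30 - 7) ≡ 13/23 mod 31. 23⁻¹ ≡ 27 (mod 31), so λ ≡ 10.
  x = λ² - 7 - 30 = 100 - 37 ≡ 1; y = λ·(7 - 1) - 25 ≡ 4. → (1, 4)

(1, 4)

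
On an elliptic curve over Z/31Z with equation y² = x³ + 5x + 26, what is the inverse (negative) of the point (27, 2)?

(27, 29)

-(27, 2) = (27, -2 mod 31) = (27, 29).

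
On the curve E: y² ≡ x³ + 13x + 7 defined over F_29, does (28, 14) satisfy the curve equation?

y² = 14² ≡ 22; x³ + 13x + 7 = 22323 ≡ 22 (mod 29). 22 = 22.

yes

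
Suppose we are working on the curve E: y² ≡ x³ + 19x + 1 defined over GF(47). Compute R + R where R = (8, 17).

tangent at (8, 17): λ = (3·8² + 19)/(2·17) ≡ 23/34. 34⁻¹ ≡ 18 (mod 47) since 34·18 = 612 ≡ 1, so λ ≡ 23·18 ≡ 38.
  x = λ² - 8 - 8 = 1444 - 16 ≡ 18; y = λ·(8 - 18) - 17 ≡ 26. → (18, 26)

(18, 26)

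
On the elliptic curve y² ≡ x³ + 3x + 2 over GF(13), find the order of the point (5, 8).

2P: tangent at (5, 8): λ = (3·5² + 3)/(2·8) ≡ 0/3. 3⁻¹ ≡ 9 (mod 13) since 3·9 = 27 ≡ 1, so λ ≡ 0·9 ≡ 0.
  x = λ² - 5 - 5 = 0 - 10 ≡ 3; y = λ·(5 - 3) - 8 ≡ 5. → (3, 5)
3P: (3, 5) + (5, 8). λ = (8 - 5)/(5 - 3) ≡ 3/2 mod 13. 2⁻¹ ≡ 7 (mod 13) since 2·7 = 14 ≡ 1, so λ ≡ 8.
  x = λ² - 3 - 5 = 64 - 8 ≡ 4; y = λ·(3 - 4) - 5 ≡ 0. → (4, 0)
4P: (4, 0) + (5, 8). λ = (8 - 0)/(5 - 4) ≡ 8/1 mod 13. 1⁻¹ ≡ 1 (mod 13), so λ ≡ 8.
  x = λ² - 4 - 5 = 64 - 9 ≡ 3; y = λ·(4 - 3) - 0 ≡ 8. → (3, 8)
5P: (3, 8) + (5, 8). λ = (8 - 8)/(5 - 3) ≡ 0/2 mod 13. 2⁻¹ ≡ 7 (mod 13), so λ ≡ 0.
  x = λ² - 3 - 5 = 0 - 8 ≡ 5; y = λ·(3 - 5) - 8 ≡ 5. → (5, 5)
6P: (5, 5) + (5, 8): same x and y₁ ≡ -y₂, so the sum is O.
6P = O, so the order is 6.

6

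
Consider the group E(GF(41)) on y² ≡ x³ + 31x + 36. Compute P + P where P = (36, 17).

tangent at (36, 17): λ = (3·36² + 31)/(2·17) ≡ 24/34. 34⁻¹ ≡ 35 (mod 41), so λ ≡ 24·35 ≡ 20.
  x = λ² - 36 - 36 = 400 - 72 ≡ 0; y = λ·(36 - 0) - 17 ≡ 6. → (0, 6)

(0, 6)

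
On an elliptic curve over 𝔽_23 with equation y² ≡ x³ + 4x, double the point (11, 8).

(9, 12)

tangent at (11, 8): λ = (3·11² + 4)/(2·8) ≡ 22/16. 16⁻¹ ≡ 13 (mod 23) since 16·13 = 208 ≡ 1, so λ ≡ 22·13 ≡ 10.
  x = λ² - 11 - 11 = 100 - 22 ≡ 9; y = λ·(11 - 9) - 8 ≡ 12. → (9, 12)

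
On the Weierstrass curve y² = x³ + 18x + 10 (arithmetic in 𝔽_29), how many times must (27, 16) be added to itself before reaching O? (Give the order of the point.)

2P: tangent at (27, 16): λ = (3·27² + 18)/(2·16) ≡ 1/3. 3⁻¹ ≡ 10 (mod 29), so λ ≡ 1·10 ≡ 10.
  x = λ² - 27 - 27 = 100 - 54 ≡ 17; y = λ·(27 - 17) - 16 ≡ 26. → (17, 26)
3P: (17, 26) + (27, 16). λ = (16 - 26)/(27 - 17) ≡ 19/10 mod 29. 10⁻¹ ≡ 3 (mod 29) since 10·3 = 30 ≡ 1, so λ ≡ 28.
  x = λ² - 17 - 27 = 784 - 44 ≡ 15; y = λ·(17 - 15) - 26 ≡ 1. → (15, 1)
4P: (15, 1) + (27, 16). λ = (16 - 1)/(27 - 15) ≡ 15/12 mod 29. 12⁻¹ ≡ 17 (mod 29) since 12·17 = 204 ≡ 1, so λ ≡ 23.
  x = λ² - 15 - 27 = 529 - 42 ≡ 23; y = λ·(15 - 23) - 1 ≡ 18. → (23, 18)
5P: (23, 18) + (27, 16). λ = (16 - 18)/(27 - 23) ≡ 27/4 mod 29. 4⁻¹ ≡ 22 (mod 29), so λ ≡ 14.
  x = λ² - 23 - 27 = 196 - 50 ≡ 1; y = λ·(23 - 1) - 18 ≡ 0. → (1, 0)
6P: (1, 0) + (27, 16). λ = (16 - 0)/(27 - 1) ≡ 16/26 mod 29. 26⁻¹ ≡ 19 (mod 29) since 26·19 = 494 ≡ 1, so λ ≡ 14.
  x = λ² - 1 - 27 = 196 - 28 ≡ 23; y = λ·(1 - 23) - 0 ≡ 11. → (23, 11)
7P: (23, 11) + (27, 16). λ = (16 - 11)/(27 - 23) ≡ 5/4 mod 29. 4⁻¹ ≡ 22 (mod 29) since 4·22 = 88 ≡ 1, so λ ≡ 23.
  x = λ² - 23 - 27 = 529 - 50 ≡ 15; y = λ·(23 - 15) - 11 ≡ 28. → (15, 28)
8P: (15, 28) + (27, 16). λ = (16 - 28)/(27 - 15) ≡ 17/12 mod 29. 12⁻¹ ≡ 17 (mod 29) since 12·17 = 204 ≡ 1, so λ ≡ 28.
  x = λ² - 15 - 27 = 784 - 42 ≡ 17; y = λ·(15 - 17) - 28 ≡ 3. → (17, 3)
9P: (17, 3) + (27, 16). λ = (16 - 3)/(27 - 17) ≡ 13/10 mod 29. 10⁻¹ ≡ 3 (mod 29) since 10·3 = 30 ≡ 1, so λ ≡ 10.
  x = λ² - 17 - 27 = 100 - 44 ≡ 27; y = λ·(17 - 27) - 3 ≡ 13. → (27, 13)
10P: (27, 13) + (27, 16): same x and y₁ ≡ -y₂, so the sum is O.
10P = O, so the order is 10.

10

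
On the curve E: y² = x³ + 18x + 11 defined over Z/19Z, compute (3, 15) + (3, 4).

O

The two points share x = 3 and their y-coordinates satisfy 15 + 4 ≡ 0 (mod 19), so they are inverses. Their sum is the point at infinity.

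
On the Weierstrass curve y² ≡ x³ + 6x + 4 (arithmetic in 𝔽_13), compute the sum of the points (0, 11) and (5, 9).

(0, 11) + (5, 9). λ = (9 - 11)/(5 - 0) ≡ 11/5 mod 13. 5⁻¹ ≡ 8 (mod 13) since 5·8 = 40 ≡ 1, so λ ≡ 10.
  x = λ² - 0 - 5 = 100 - 5 ≡ 4; y = λ·(0 - 4) - 11 ≡ 1. → (4, 1)

(4, 1)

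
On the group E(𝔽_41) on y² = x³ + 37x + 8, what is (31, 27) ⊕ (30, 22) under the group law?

(31, 27) + (30, 22). λ = (22 - 27)/(30 - 31) ≡ 36/40 mod 41. 40⁻¹ ≡ 40 (mod 41), so λ ≡ 5.
  x = λ² - 31 - 30 = 25 - 61 ≡ 5; y = λ·(31 - 5) - 27 ≡ 21. → (5, 21)

(5, 21)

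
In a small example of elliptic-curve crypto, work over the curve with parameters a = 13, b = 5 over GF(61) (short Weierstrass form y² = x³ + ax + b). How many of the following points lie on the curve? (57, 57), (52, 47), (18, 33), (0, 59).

1

(57, 57): 57² ≡ 16, rhs ≡ 11 → off.
(52, 47): 47² ≡ 13, rhs ≡ 13 → on.
(18, 33): 33² ≡ 52, rhs ≡ 32 → off.
(0, 59): 59² ≡ 4, rhs ≡ 5 → off.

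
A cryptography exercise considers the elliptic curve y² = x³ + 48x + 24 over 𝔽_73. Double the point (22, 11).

(13, 12)

tangent at (22, 11): λ = (3·22² + 48)/(2·11) ≡ 40/22. 22⁻¹ ≡ 10 (mod 73), so λ ≡ 40·10 ≡ 35.
  x = λ² - 22 - 22 = 1225 - 44 ≡ 13; y = λ·(22 - 13) - 11 ≡ 12. → (13, 12)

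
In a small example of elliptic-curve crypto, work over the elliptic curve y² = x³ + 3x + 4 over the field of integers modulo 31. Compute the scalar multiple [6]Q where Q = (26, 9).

Repeated addition: build up to 6Q.
2Q: tangent at (26, 9): λ = (3·26² + 3)/(2·9) ≡ 16/18. 18⁻¹ ≡ 19 (mod 31) since 18·19 = 342 ≡ 1, so λ ≡ 16·19 ≡ 25.
  x = λ² - 26 - 26 = 625 - 52 ≡ 15; y = λ·(26 - 15) - 9 ≡ 18. → (15, 18)
3Q: (15, 18) + (26, 9). λ = (9 - 18)/(26 - 15) ≡ 22/11 mod 31. 11⁻¹ ≡ 17 (mod 31), so λ ≡ 2.
  x = λ² - 15 - 26 = 4 - 41 ≡ 25; y = λ·(15 - 25) - 18 ≡ 24. → (25, 24)
4Q: (25, 24) + (26, 9). λ = (9 - 24)/(26 - 25) ≡ 16/1 mod 31. 1⁻¹ ≡ 1 (mod 31), so λ ≡ 16.
  x = λ² - 25 - 26 = 256 - 51 ≡ 19; y = λ·(25 - 19) - 24 ≡ 10. → (19, 10)
5Q: (19, 10) + (26, 9). λ = (9 - 10)/(26 - 19) ≡ 30/7 mod 31. 7⁻¹ ≡ 9 (mod 31), so λ ≡ 22.
  x = λ² - 19 - 26 = 484 - 45 ≡ 5; y = λ·(19 - 5) - 10 ≡ 19. → (5, 19)
6Q: (5, 19) + (26, 9). λ = (9 - 19)/(26 - 5) ≡ 21/21 mod 31. 21⁻¹ ≡ 3 (mod 31) since 21·3 = 63 ≡ 1, so λ ≡ 1.
  x = λ² - 5 - 26 = 1 - 31 ≡ 1; y = λ·(5 - 1) - 19 ≡ 16. → (1, 16)

(1, 16)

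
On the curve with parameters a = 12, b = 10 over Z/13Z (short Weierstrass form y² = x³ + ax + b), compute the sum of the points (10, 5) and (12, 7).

(5, 0)

(10, 5) + (12, 7). λ = (7 - 5)/(12 - 10) ≡ 2/2 mod 13. 2⁻¹ ≡ 7 (mod 13), so λ ≡ 1.
  x = λ² - 10 - 12 = 1 - 22 ≡ 5; y = λ·(10 - 5) - 5 ≡ 0. → (5, 0)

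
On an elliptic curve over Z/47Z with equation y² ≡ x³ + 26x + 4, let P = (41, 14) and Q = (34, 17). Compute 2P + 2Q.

(7, 23)

First 2P:
Repeated addition: build up to 2P.
2P: tangent at (41, 14): λ = (3·41² + 26)/(2·14) ≡ 40/28. 28⁻¹ ≡ 42 (mod 47) since 28·42 = 1176 ≡ 1, so λ ≡ 40·42 ≡ 35.
  x = λ² - 41 - 41 = 1225 - 82 ≡ 15; y = λ·(41 - 15) - 14 ≡ 3. → (15, 3)
2P = (15, 3).
Next 2Q:
Repeated addition: build up to 2Q.
2Q: tangent at (34, 17): λ = (3·34² + 26)/(2·17) ≡ 16/34. 34⁻¹ ≡ 18 (mod 47), so λ ≡ 16·18 ≡ 6.
  x = λ² - 34 - 34 = 36 - 68 ≡ 15; y = λ·(34 - 15) - 17 ≡ 3. → (15, 3)
2Q = (15, 3).
Finally 2P + 2Q:
tangent at (15, 3): λ = (3·15² + 26)/(2·3) ≡ 43/6. 6⁻¹ ≡ 8 (mod 47), so λ ≡ 43·8 ≡ 15.
  x = λ² - 15 - 15 = 225 - 30 ≡ 7; y = λ·(15 - 7) - 3 ≡ 23. → (7, 23)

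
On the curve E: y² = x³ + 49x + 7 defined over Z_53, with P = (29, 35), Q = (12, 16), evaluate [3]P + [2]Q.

First 3P:
Repeated addition: build up to 3P.
2P: tangent at (29, 35): λ = (3·29² + 49)/(2·35) ≡ 28/17. 17⁻¹ ≡ 25 (mod 53) since 17·25 = 425 ≡ 1, so λ ≡ 28·25 ≡ 11.
  x = λ² - 29 - 29 = 121 - 58 ≡ 10; y = λ·(29 - 10) - 35 ≡ 15. → (10, 15)
3P: (10, 15) + (29, 35). λ = (35 - 15)/(29 - 10) ≡ 20/19 mod 53. 19⁻¹ ≡ 14 (mod 53) since 19·14 = 266 ≡ 1, so λ ≡ 15.
  x = λ² - 10 - 29 = 225 - 39 ≡ 27; y = λ·(10 - 27) - 15 ≡ 48. → (27, 48)
3P = (27, 48).
Next 2Q:
Repeated addition: build up to 2Q.
2Q: tangent at (12, 16): λ = (3·12² + 49)/(2·16) ≡ 4/32. 32⁻¹ ≡ 5 (mod 53) since 32·5 = 160 ≡ 1, so λ ≡ 4·5 ≡ 20.
  x = λ² - 12 - 12 = 400 - 24 ≡ 5; y = λ·(12 - 5) - 16 ≡ 18. → (5, 18)
2Q = (5, 18).
Finally 3P + 2Q:
(27, 48) + (5, 18). λ = (18 - 48)/(5 - 27) ≡ 23/31 mod 53. 31⁻¹ ≡ 12 (mod 53) since 31·12 = 372 ≡ 1, so λ ≡ 11.
  x = λ² - 27 - 5 = 121 - 32 ≡ 36; y = λ·(27 - 36) - 48 ≡ 12. → (36, 12)

(36, 12)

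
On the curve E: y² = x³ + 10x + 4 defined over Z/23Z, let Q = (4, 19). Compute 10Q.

O

Double-and-add on 10 = (1010)₂. Start with Q = (4, 19) for the leading 1-bit.
double: tangent at (4, 19): λ = (3·4² + 10)/(2·19) ≡ 12/15. 15⁻¹ ≡ 20 (mod 23) since 15·20 = 300 ≡ 1, so λ ≡ 12·20 ≡ 10.
  x = λ² - 4 - 4 = 100 - 8 ≡ 0; y = λ·(4 - 0) - 19 ≡ 21. → (0, 21)
double: tangent at (0, 21): λ = (3·0² + 10)/(2·21) ≡ 10/19. 19⁻¹ ≡ 17 (mod 23) since 19·17 = 323 ≡ 1, so λ ≡ 10·17 ≡ 9.
  x = λ² - 0 - 0 = 81 - 0 ≡ 12; y = λ·(0 - 12) - 21 ≡ 9. → (12, 9)
add Q: (12, 9) + (4, 19). λ = (19 - 9)/(4 - 12) ≡ 10/15 mod 23. 15⁻¹ ≡ 20 (mod 23) since 15·20 = 300 ≡ 1, so λ ≡ 16.
  x = λ² - 12 - 4 = 256 - 16 ≡ 10; y = λ·(12 - 10) - 9 ≡ 0. → (10, 0)
double: (10, 0) + (10, 0): same x and y₁ ≡ -y₂, so the sum is O.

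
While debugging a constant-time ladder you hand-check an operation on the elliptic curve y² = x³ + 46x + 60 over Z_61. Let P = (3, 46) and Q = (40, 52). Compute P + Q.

(60, 14)

(3, 46) + (40, 52). λ = (52 - 46)/(40 - 3) ≡ 6/37 mod 61. 37⁻¹ ≡ 33 (mod 61) since 37·33 = 1221 ≡ 1, so λ ≡ 15.
  x = λ² - 3 - 40 = 225 - 43 ≡ 60; y = λ·(3 - 60) - 46 ≡ 14. → (60, 14)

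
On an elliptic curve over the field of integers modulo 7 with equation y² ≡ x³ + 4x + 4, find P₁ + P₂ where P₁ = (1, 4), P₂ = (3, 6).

(1, 4) + (3, 6). λ = (6 - 4)/(3 - 1) ≡ 2/2 mod 7. 2⁻¹ ≡ 4 (mod 7), so λ ≡ 1.
  x = λ² - 1 - 3 = 1 - 4 ≡ 4; y = λ·(1 - 4) - 4 ≡ 0. → (4, 0)

(4, 0)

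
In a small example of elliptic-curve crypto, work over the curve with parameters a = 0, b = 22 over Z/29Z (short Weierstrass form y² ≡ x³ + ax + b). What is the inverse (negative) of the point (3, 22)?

-(3, 22) = (3, -22 mod 29) = (3, 7).

(3, 7)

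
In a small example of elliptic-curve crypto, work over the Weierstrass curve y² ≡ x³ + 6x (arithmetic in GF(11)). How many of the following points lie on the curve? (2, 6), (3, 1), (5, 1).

(2, 6): 6² ≡ 3, rhs ≡ 9 → off.
(3, 1): 1² ≡ 1, rhs ≡ 1 → on.
(5, 1): 1² ≡ 1, rhs ≡ 1 → on.

2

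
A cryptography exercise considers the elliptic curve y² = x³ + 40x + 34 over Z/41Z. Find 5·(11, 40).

(10, 32)

Write G = (11, 40).
Double-and-add on 5 = (101)₂. Start with G = (11, 40) for the leading 1-bit.
double: tangent at (11, 40): λ = (3·11² + 40)/(2·40) ≡ 34/39. 39⁻¹ ≡ 20 (mod 41), so λ ≡ 34·20 ≡ 24.
  x = λ² - 11 - 11 = 576 - 22 ≡ 21; y = λ·(11 - 21) - 40 ≡ 7. → (21, 7)
double: tangent at (21, 7): λ = (3·21² + 40)/(2·7) ≡ 10/14. 14⁻¹ ≡ 3 (mod 41), so λ ≡ 10·3 ≡ 30.
  x = λ² - 21 - 21 = 900 - 42 ≡ 38; y = λ·(21 - 38) - 7 ≡ 16. → (38, 16)
add G: (38, 16) + (11, 40). λ = (40 - 16)/(11 - 38) ≡ 24/14 mod 41. 14⁻¹ ≡ 3 (mod 41), so λ ≡ 31.
  x = λ² - 38 - 11 = 961 - 49 ≡ 10; y = λ·(38 - 10) - 16 ≡ 32. → (10, 32)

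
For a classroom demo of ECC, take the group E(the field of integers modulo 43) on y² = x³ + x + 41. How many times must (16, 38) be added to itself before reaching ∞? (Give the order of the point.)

10

2P: tangent at (16, 38): λ = (3·16² + 1)/(2·38) ≡ 38/33. 33⁻¹ ≡ 30 (mod 43), so λ ≡ 38·30 ≡ 22.
  x = λ² - 16 - 16 = 484 - 32 ≡ 22; y = λ·(16 - 22) - 38 ≡ 2. → (22, 2)
3P: (22, 2) + (16, 38). λ = (38 - 2)/(16 - 22) ≡ 36/37 mod 43. 37⁻¹ ≡ 7 (mod 43), so λ ≡ 37.
  x = λ² - 22 - 16 = 1369 - 38 ≡ 41; y = λ·(22 - 41) - 2 ≡ 26. → (41, 26)
4P: (41, 26) + (16, 38). λ = (38 - 26)/(16 - 41) ≡ 12/18 mod 43. 18⁻¹ ≡ 12 (mod 43) since 18·12 = 216 ≡ 1, so λ ≡ 15.
  x = λ² - 41 - 16 = 225 - 57 ≡ 39; y = λ·(41 - 39) - 26 ≡ 4. → (39, 4)
5P: (39, 4) + (16, 38). λ = (38 - 4)/(16 - 39) ≡ 34/20 mod 43. 20⁻¹ ≡ 28 (mod 43) since 20·28 = 560 ≡ 1, so λ ≡ 6.
  x = λ² - 39 - 16 = 36 - 55 ≡ 24; y = λ·(39 - 24) - 4 ≡ 0. → (24, 0)
6P: (24, 0) + (16, 38). λ = (38 - 0)/(16 - 24) ≡ 38/35 mod 43. 35⁻¹ ≡ 16 (mod 43), so λ ≡ 6.
  x = λ² - 24 - 16 = 36 - 40 ≡ 39; y = λ·(24 - 39) - 0 ≡ 39. → (39, 39)
7P: (39, 39) + (16, 38). λ = (38 - 39)/(16 - 39) ≡ 42/20 mod 43. 20⁻¹ ≡ 28 (mod 43), so λ ≡ 15.
  x = λ² - 39 - 16 = 225 - 55 ≡ 41; y = λ·(39 - 41) - 39 ≡ 17. → (41, 17)
8P: (41, 17) + (16, 38). λ = (38 - 17)/(16 - 41) ≡ 21/18 mod 43. 18⁻¹ ≡ 12 (mod 43) since 18·12 = 216 ≡ 1, so λ ≡ 37.
  x = λ² - 41 - 16 = 1369 - 57 ≡ 22; y = λ·(41 - 22) - 17 ≡ 41. → (22, 41)
9P: (22, 41) + (16, 38). λ = (38 - 41)/(16 - 22) ≡ 40/37 mod 43. 37⁻¹ ≡ 7 (mod 43), so λ ≡ 22.
  x = λ² - 22 - 16 = 484 - 38 ≡ 16; y = λ·(22 - 16) - 41 ≡ 5. → (16, 5)
10P: (16, 5) + (16, 38): same x and y₁ ≡ -y₂, so the sum is ∞.
10P = ∞, so the order is 10.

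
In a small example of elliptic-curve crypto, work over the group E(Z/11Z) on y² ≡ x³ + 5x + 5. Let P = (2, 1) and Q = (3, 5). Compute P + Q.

(0, 7)

(2, 1) + (3, 5). λ = (5 - 1)/(3 - 2) ≡ 4/1 mod 11. 1⁻¹ ≡ 1 (mod 11) since 1·1 = 1 ≡ 1, so λ ≡ 4.
  x = λ² - 2 - 3 = 16 - 5 ≡ 0; y = λ·(2 - 0) - 1 ≡ 7. → (0, 7)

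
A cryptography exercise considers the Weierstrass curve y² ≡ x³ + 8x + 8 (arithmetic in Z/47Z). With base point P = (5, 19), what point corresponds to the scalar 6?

Repeated addition: build up to 6P.
2P: tangent at (5, 19): λ = (3·5² + 8)/(2·19) ≡ 36/38. 38⁻¹ ≡ 26 (mod 47), so λ ≡ 36·26 ≡ 43.
  x = λ² - 5 - 5 = 1849 - 10 ≡ 6; y = λ·(5 - 6) - 19 ≡ 32. → (6, 32)
3P: (6, 32) + (5, 19). λ = (19 - 32)/(5 - 6) ≡ 34/46 mod 47. 46⁻¹ ≡ 46 (mod 47), so λ ≡ 13.
  x = λ² - 6 - 5 = 169 - 11 ≡ 17; y = λ·(6 - 17) - 32 ≡ 13. → (17, 13)
4P: (17, 13) + (5, 19). λ = (19 - 13)/(5 - 17) ≡ 6/35 mod 47. 35⁻¹ ≡ 43 (mod 47) since 35·43 = 1505 ≡ 1, so λ ≡ 23.
  x = λ² - 17 - 5 = 529 - 22 ≡ 37; y = λ·(17 - 37) - 13 ≡ 44. → (37, 44)
5P: (37, 44) + (5, 19). λ = (19 - 44)/(5 - 37) ≡ 22/15 mod 47. 15⁻¹ ≡ 22 (mod 47) since 15·22 = 330 ≡ 1, so λ ≡ 14.
  x = λ² - 37 - 5 = 196 - 42 ≡ 13; y = λ·(37 - 13) - 44 ≡ 10. → (13, 10)
6P: (13, 10) + (5, 19). λ = (19 - 10)/(5 - 13) ≡ 9/39 mod 47. 39⁻¹ ≡ 41 (mod 47), so λ ≡ 40.
  x = λ² - 13 - 5 = 1600 - 18 ≡ 31; y = λ·(13 - 31) - 10 ≡ 22. → (31, 22)

(31, 22)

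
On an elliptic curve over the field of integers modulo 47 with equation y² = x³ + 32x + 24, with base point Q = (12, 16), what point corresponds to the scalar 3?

(39, 14)

Repeated addition: build up to 3Q.
2Q: tangent at (12, 16): λ = (3·12² + 32)/(2·16) ≡ 41/32. 32⁻¹ ≡ 25 (mod 47), so λ ≡ 41·25 ≡ 38.
  x = λ² - 12 - 12 = 1444 - 24 ≡ 10; y = λ·(12 - 10) - 16 ≡ 13. → (10, 13)
3Q: (10, 13) + (12, 16). λ = (16 - 13)/(12 - 10) ≡ 3/2 mod 47. 2⁻¹ ≡ 24 (mod 47) since 2·24 = 48 ≡ 1, so λ ≡ 25.
  x = λ² - 10 - 12 = 625 - 22 ≡ 39; y = λ·(10 - 39) - 13 ≡ 14. → (39, 14)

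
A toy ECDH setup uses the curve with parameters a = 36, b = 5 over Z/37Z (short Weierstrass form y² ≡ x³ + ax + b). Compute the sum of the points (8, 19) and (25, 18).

(8, 19) + (25, 18). λ = (18 - 19)/(25 - 8) ≡ 36/17 mod 37. 17⁻¹ ≡ 24 (mod 37), so λ ≡ 13.
  x = λ² - 8 - 25 = 169 - 33 ≡ 25; y = λ·(8 - 25) - 19 ≡ 19. → (25, 19)

(25, 19)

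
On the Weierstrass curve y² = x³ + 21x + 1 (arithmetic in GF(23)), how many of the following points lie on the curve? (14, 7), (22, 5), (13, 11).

(14, 7): 7² ≡ 3, rhs ≡ 3 → on.
(22, 5): 5² ≡ 2, rhs ≡ 2 → on.
(13, 11): 11² ≡ 6, rhs ≡ 10 → off.

2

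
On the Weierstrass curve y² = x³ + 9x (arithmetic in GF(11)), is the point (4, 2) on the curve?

no

y² = 2² ≡ 4; x³ + 9x + 0 = 100 ≡ 1 (mod 11). 4 ≠ 1.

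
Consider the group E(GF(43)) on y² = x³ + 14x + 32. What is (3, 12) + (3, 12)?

tangent at (3, 12): λ = (3·3² + 14)/(2·12) ≡ 41/24. 24⁻¹ ≡ 9 (mod 43), so λ ≡ 41·9 ≡ 25.
  x = λ² - 3 - 3 = 625 - 6 ≡ 17; y = λ·(3 - 17) - 12 ≡ 25. → (17, 25)

(17, 25)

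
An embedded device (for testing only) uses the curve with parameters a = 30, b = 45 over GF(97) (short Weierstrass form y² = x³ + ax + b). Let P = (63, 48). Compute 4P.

Repeated addition: build up to 4P.
2P: tangent at (63, 48): λ = (3·63² + 30)/(2·48) ≡ 6/96. 96⁻¹ ≡ 96 (mod 97), so λ ≡ 6·96 ≡ 91.
  x = λ² - 63 - 63 = 8281 - 126 ≡ 7; y = λ·(63 - 7) - 48 ≡ 4. → (7, 4)
3P: (7, 4) + (63, 48). λ = (48 - 4)/(63 - 7) ≡ 44/56 mod 97. 56⁻¹ ≡ 26 (mod 97), so λ ≡ 77.
  x = λ² - 7 - 63 = 5929 - 70 ≡ 39; y = λ·(7 - 39) - 4 ≡ 54. → (39, 54)
4P: (39, 54) + (63, 48). λ = (48 - 54)/(63 - 39) ≡ 91/24 mod 97. 24⁻¹ ≡ 93 (mod 97), so λ ≡ 24.
  x = λ² - 39 - 63 = 576 - 102 ≡ 86; y = λ·(39 - 86) - 54 ≡ 79. → (86, 79)

(86, 79)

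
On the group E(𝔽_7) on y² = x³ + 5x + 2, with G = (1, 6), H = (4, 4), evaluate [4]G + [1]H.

First 4G:
Double-and-add on 4 = (100)₂. Start with G = (1, 6) for the leading 1-bit.
double: tangent at (1, 6): λ = (3·1² + 5)/(2·6) ≡ 1/5. 5⁻¹ ≡ 3 (mod 7), so λ ≡ 1·3 ≡ 3.
  x = λ² - 1 - 1 = 9 - 2 ≡ 0; y = λ·(1 - 0) - 6 ≡ 4. → (0, 4)
double: tangent at (0, 4): λ = (3·0² + 5)/(2·4) ≡ 5/1. 1⁻¹ ≡ 1 (mod 7), so λ ≡ 5·1 ≡ 5.
  x = λ² - 0 - 0 = 25 - 0 ≡ 4; y = λ·(0 - 4) - 4 ≡ 4. → (4, 4)
4G = (4, 4).
Finally 4G + H:
tangent at (4, 4): λ = (3·4² + 5)/(2·4) ≡ 4/1. 1⁻¹ ≡ 1 (mod 7), so λ ≡ 4·1 ≡ 4.
  x = λ² - 4 - 4 = 16 - 8 ≡ 1; y = λ·(4 - 1) - 4 ≡ 1. → (1, 1)

(1, 1)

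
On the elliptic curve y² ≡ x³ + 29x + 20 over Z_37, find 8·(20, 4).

Write Q = (20, 4).
Double-and-add on 8 = (1000)₂. Start with Q = (20, 4) for the leading 1-bit.
double: tangent at (20, 4): λ = (3·20² + 29)/(2·4) ≡ 8/8. 8⁻¹ ≡ 14 (mod 37) since 8·14 = 112 ≡ 1, so λ ≡ 8·14 ≡ 1.
  x = λ² - 20 - 20 = 1 - 40 ≡ 35; y = λ·(20 - 35) - 4 ≡ 18. → (35, 18)
double: tangent at (35, 18): λ = (3·35² + 29)/(2·18) ≡ 4/36. 36⁻¹ ≡ 36 (mod 37), so λ ≡ 4·36 ≡ 33.
  x = λ² - 35 - 35 = 1089 - 70 ≡ 20; y = λ·(35 - 20) - 18 ≡ 33. → (20, 33)
double: tangent at (20, 33): λ = (3·20² + 29)/(2·33) ≡ 8/29. 29⁻¹ ≡ 23 (mod 37) since 29·23 = 667 ≡ 1, so λ ≡ 8·23 ≡ 36.
  x = λ² - 20 - 20 = 1296 - 40 ≡ 35; y = λ·(20 - 35) - 33 ≡ 19. → (35, 19)

(35, 19)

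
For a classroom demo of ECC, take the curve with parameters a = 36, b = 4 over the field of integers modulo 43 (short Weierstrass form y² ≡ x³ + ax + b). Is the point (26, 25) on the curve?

y² = 25² ≡ 23; x³ + 36x + 4 = 18516 ≡ 26 (mod 43). 23 ≠ 26.

no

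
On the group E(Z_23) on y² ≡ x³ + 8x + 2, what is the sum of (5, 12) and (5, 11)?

The two points share x = 5 and their y-coordinates satisfy 12 + 11 ≡ 0 (mod 23), so they are inverses. Their sum is 𝒪.

O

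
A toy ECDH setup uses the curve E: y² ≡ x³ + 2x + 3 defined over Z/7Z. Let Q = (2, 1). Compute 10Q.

(3, 1)

Double-and-add on 10 = (1010)₂. Start with Q = (2, 1) for the leading 1-bit.
double: tangent at (2, 1): λ = (3·2² + 2)/(2·1) ≡ 0/2. 2⁻¹ ≡ 4 (mod 7), so λ ≡ 0·4 ≡ 0.
  x = λ² - 2 - 2 = 0 - 4 ≡ 3; y = λ·(2 - 3) - 1 ≡ 6. → (3, 6)
double: tangent at (3, 6): λ = (3·3² + 2)/(2·6) ≡ 1/5. 5⁻¹ ≡ 3 (mod 7) since 5·3 = 15 ≡ 1, so λ ≡ 1·3 ≡ 3.
  x = λ² - 3 - 3 = 9 - 6 ≡ 3; y = λ·(3 - 3) - 6 ≡ 1. → (3, 1)
add Q: (3, 1) + (2, 1). λ = (1 - 1)/(2 - 3) ≡ 0/6 mod 7. 6⁻¹ ≡ 6 (mod 7) since 6·6 = 36 ≡ 1, so λ ≡ 0.
  x = λ² - 3 - 2 = 0 - 5 ≡ 2; y = λ·(3 - 2) - 1 ≡ 6. → (2, 6)
double: tangent at (2, 6): λ = (3·2² + 2)/(2·6) ≡ 0/5. 5⁻¹ ≡ 3 (mod 7), so λ ≡ 0·3 ≡ 0.
  x = λ² - 2 - 2 = 0 - 4 ≡ 3; y = λ·(2 - 3) - 6 ≡ 1. → (3, 1)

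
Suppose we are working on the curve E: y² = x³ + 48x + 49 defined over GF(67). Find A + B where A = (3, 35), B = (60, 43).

(10, 51)

(3, 35) + (60, 43). λ = (43 - 35)/(60 - 3) ≡ 8/57 mod 67. 57⁻¹ ≡ 20 (mod 67) since 57·20 = 1140 ≡ 1, so λ ≡ 26.
  x = λ² - 3 - 60 = 676 - 63 ≡ 10; y = λ·(3 - 10) - 35 ≡ 51. → (10, 51)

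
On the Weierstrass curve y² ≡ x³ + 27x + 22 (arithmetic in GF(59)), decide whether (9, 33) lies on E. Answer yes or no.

no

y² = 33² ≡ 27; x³ + 27x + 22 = 994 ≡ 50 (mod 59). 27 ≠ 50.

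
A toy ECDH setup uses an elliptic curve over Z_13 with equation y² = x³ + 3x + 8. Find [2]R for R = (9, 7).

tangent at (9, 7): λ = (3·9² + 3)/(2·7) ≡ 12/1. 1⁻¹ ≡ 1 (mod 13), so λ ≡ 12·1 ≡ 12.
  x = λ² - 9 - 9 = 144 - 18 ≡ 9; y = λ·(9 - 9) - 7 ≡ 6. → (9, 6)

(9, 6)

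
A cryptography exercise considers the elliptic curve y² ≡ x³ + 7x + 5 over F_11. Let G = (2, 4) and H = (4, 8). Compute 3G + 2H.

First 3G:
Repeated addition: build up to 3G.
2G: tangent at (2, 4): λ = (3·2² + 7)/(2·4) ≡ 8/8. 8⁻¹ ≡ 7 (mod 11), so λ ≡ 8·7 ≡ 1.
  x = λ² - 2 - 2 = 1 - 4 ≡ 8; y = λ·(2 - 8) - 4 ≡ 1. → (8, 1)
3G: (8, 1) + (2, 4). λ = (4 - 1)/(2 - 8) ≡ 3/5 mod 11. 5⁻¹ ≡ 9 (mod 11), so λ ≡ 5.
  x = λ² - 8 - 2 = 25 - 10 ≡ 4; y = λ·(8 - 4) - 1 ≡ 8. → (4, 8)
3G = (4, 8).
Next 2H:
Repeated addition: build up to 2H.
2H: tangent at (4, 8): λ = (3·4² + 7)/(2·8) ≡ 0/5. 5⁻¹ ≡ 9 (mod 11), so λ ≡ 0·9 ≡ 0.
  x = λ² - 4 - 4 = 0 - 8 ≡ 3; y = λ·(4 - 3) - 8 ≡ 3. → (3, 3)
2H = (3, 3).
Finally 3G + 2H:
(4, 8) + (3, 3). λ = (3 - 8)/(3 - 4) ≡ 6/10 mod 11. 10⁻¹ ≡ 10 (mod 11) since 10·10 = 100 ≡ 1, so λ ≡ 5.
  x = λ² - 4 - 3 = 25 - 7 ≡ 7; y = λ·(4 - 7) - 8 ≡ 10. → (7, 10)

(7, 10)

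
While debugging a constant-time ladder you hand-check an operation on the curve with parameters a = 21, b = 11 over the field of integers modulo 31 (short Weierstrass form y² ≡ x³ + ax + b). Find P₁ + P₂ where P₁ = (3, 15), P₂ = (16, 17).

(30, 19)

(3, 15) + (16, 17). λ = (17 - 15)/(16 - 3) ≡ 2/13 mod 31. 13⁻¹ ≡ 12 (mod 31) since 13·12 = 156 ≡ 1, so λ ≡ 24.
  x = λ² - 3 - 16 = 576 - 19 ≡ 30; y = λ·(3 - 30) - 15 ≡ 19. → (30, 19)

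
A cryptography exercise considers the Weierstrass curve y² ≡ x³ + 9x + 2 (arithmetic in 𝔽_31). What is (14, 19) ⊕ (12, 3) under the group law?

(7, 6)

(14, 19) + (12, 3). λ = (3 - 19)/(12 - 14) ≡ 15/29 mod 31. 29⁻¹ ≡ 15 (mod 31), so λ ≡ 8.
  x = λ² - 14 - 12 = 64 - 26 ≡ 7; y = λ·(14 - 7) - 19 ≡ 6. → (7, 6)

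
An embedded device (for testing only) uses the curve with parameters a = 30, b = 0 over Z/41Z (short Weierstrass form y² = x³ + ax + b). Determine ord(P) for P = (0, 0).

2P: (0, 0) + (0, 0): same x and y₁ ≡ -y₂, so the sum is O.
2P = O, so the order is 2.

2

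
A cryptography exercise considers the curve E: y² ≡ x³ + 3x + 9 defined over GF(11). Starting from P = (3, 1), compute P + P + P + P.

Repeated addition: build up to 4P.
2P: tangent at (3, 1): λ = (3·3² + 3)/(2·1) ≡ 8/2. 2⁻¹ ≡ 6 (mod 11) since 2·6 = 12 ≡ 1, so λ ≡ 8·6 ≡ 4.
  x = λ² - 3 - 3 = 16 - 6 ≡ 10; y = λ·(3 - 10) - 1 ≡ 4. → (10, 4)
3P: (10, 4) + (3, 1). λ = (1 - 4)/(3 - 10) ≡ 8/4 mod 11. 4⁻¹ ≡ 3 (mod 11) since 4·3 = 12 ≡ 1, so λ ≡ 2.
  x = λ² - 10 - 3 = 4 - 13 ≡ 2; y = λ·(10 - 2) - 4 ≡ 1. → (2, 1)
4P: (2, 1) + (3, 1). λ = (1 - 1)/(3 - 2) ≡ 0/1 mod 11. 1⁻¹ ≡ 1 (mod 11), so λ ≡ 0.
  x = λ² - 2 - 3 = 0 - 5 ≡ 6; y = λ·(2 - 6) - 1 ≡ 10. → (6, 10)

(6, 10)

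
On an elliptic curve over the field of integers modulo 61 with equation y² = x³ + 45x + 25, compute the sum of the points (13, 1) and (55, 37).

(51, 10)

(13, 1) + (55, 37). λ = (37 - 1)/(55 - 13) ≡ 36/42 mod 61. 42⁻¹ ≡ 16 (mod 61), so λ ≡ 27.
  x = λ² - 13 - 55 = 729 - 68 ≡ 51; y = λ·(13 - 51) - 1 ≡ 10. → (51, 10)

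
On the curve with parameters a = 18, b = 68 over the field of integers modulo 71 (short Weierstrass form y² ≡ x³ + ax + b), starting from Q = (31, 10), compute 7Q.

Double-and-add on 7 = (111)₂. Start with Q = (31, 10) for the leading 1-bit.
double: tangent at (31, 10): λ = (3·31² + 18)/(2·10) ≡ 61/20. 20⁻¹ ≡ 32 (mod 71) since 20·32 = 640 ≡ 1, so λ ≡ 61·32 ≡ 35.
  x = λ² - 31 - 31 = 1225 - 62 ≡ 27; y = λ·(31 - 27) - 10 ≡ 59. → (27, 59)
add Q: (27, 59) + (31, 10). λ = (10 - 59)/(31 - 27) ≡ 22/4 mod 71. 4⁻¹ ≡ 18 (mod 71), so λ ≡ 41.
  x = λ² - 27 - 31 = 1681 - 58 ≡ 61; y = λ·(27 - 61) - 59 ≡ 38. → (61, 38)
double: tangent at (61, 38): λ = (3·61² + 18)/(2·38) ≡ 34/5. 5⁻¹ ≡ 57 (mod 71) since 5·57 = 285 ≡ 1, so λ ≡ 34·57 ≡ 21.
  x = λ² - 61 - 61 = 441 - 122 ≡ 35; y = λ·(61 - 35) - 38 ≡ 11. → (35, 11)
add Q: (35, 11) + (31, 10). λ = (10 - 11)/(31 - 35) ≡ 70/67 mod 71. 67⁻¹ ≡ 53 (mod 71), so λ ≡ 18.
  x = λ² - 35 - 31 = 324 - 66 ≡ 45; y = λ·(35 - 45) - 11 ≡ 22. → (45, 22)

(45, 22)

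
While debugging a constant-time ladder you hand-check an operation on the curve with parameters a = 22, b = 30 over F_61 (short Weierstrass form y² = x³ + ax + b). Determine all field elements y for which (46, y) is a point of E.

x³ + 22x + 30 = 98378 ≡ 46 (mod 61).
Square roots of 46 mod 61: 30 and 31 (since 30² = 900 ≡ 46).

30, 31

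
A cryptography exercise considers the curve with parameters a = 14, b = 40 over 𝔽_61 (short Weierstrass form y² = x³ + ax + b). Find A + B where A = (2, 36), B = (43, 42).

(2, 36) + (43, 42). λ = (42 - 36)/(43 - 2) ≡ 6/41 mod 61. 41⁻¹ ≡ 3 (mod 61), so λ ≡ 18.
  x = λ² - 2 - 43 = 324 - 45 ≡ 35; y = λ·(2 - 35) - 36 ≡ 41. → (35, 41)

(35, 41)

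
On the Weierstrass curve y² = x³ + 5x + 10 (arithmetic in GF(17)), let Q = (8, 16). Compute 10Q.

(14, 6)

Double-and-add on 10 = (1010)₂. Start with Q = (8, 16) for the leading 1-bit.
double: tangent at (8, 16): λ = (3·8² + 5)/(2·16) ≡ 10/15. 15⁻¹ ≡ 8 (mod 17), so λ ≡ 10·8 ≡ 12.
  x = λ² - 8 - 8 = 144 - 16 ≡ 9; y = λ·(8 - 9) - 16 ≡ 6. → (9, 6)
double: tangent at (9, 6): λ = (3·9² + 5)/(2·6) ≡ 10/12. 12⁻¹ ≡ 10 (mod 17) since 12·10 = 120 ≡ 1, so λ ≡ 10·10 ≡ 15.
  x = λ² - 9 - 9 = 225 - 18 ≡ 3; y = λ·(9 - 3) - 6 ≡ 16. → (3, 16)
add Q: (3, 16) + (8, 16). λ = (16 - 16)/(8 - 3) ≡ 0/5 mod 17. 5⁻¹ ≡ 7 (mod 17), so λ ≡ 0.
  x = λ² - 3 - 8 = 0 - 11 ≡ 6; y = λ·(3 - 6) - 16 ≡ 1. → (6, 1)
double: tangent at (6, 1): λ = (3·6² + 5)/(2·1) ≡ 11/2. 2⁻¹ ≡ 9 (mod 17) since 2·9 = 18 ≡ 1, so λ ≡ 11·9 ≡ 14.
  x = λ² - 6 - 6 = 196 - 12 ≡ 14; y = λ·(6 - 14) - 1 ≡ 6. → (14, 6)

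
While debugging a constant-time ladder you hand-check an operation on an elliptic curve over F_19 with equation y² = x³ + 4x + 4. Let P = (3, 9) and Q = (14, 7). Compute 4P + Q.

First 4P:
Double-and-add on 4 = (100)₂. Start with P = (3, 9) for the leading 1-bit.
double: tangent at (3, 9): λ = (3·3² + 4)/(2·9) ≡ 12/18. 18⁻¹ ≡ 18 (mod 19) since 18·18 = 324 ≡ 1, so λ ≡ 12·18 ≡ 7.
  x = λ² - 3 - 3 = 49 - 6 ≡ 5; y = λ·(3 - 5) - 9 ≡ 15. → (5, 15)
double: tangent at (5, 15): λ = (3·5² + 4)/(2·15) ≡ 3/11. 11⁻¹ ≡ 7 (mod 19), so λ ≡ 3·7 ≡ 2.
  x = λ² - 5 - 5 = 4 - 10 ≡ 13; y = λ·(5 - 13) - 15 ≡ 7. → (13, 7)
4P = (13, 7).
Finally 4P + Q:
(13, 7) + (14, 7). λ = (7 - 7)/(14 - 13) ≡ 0/1 mod 19. 1⁻¹ ≡ 1 (mod 19), so λ ≡ 0.
  x = λ² - 13 - 14 = 0 - 27 ≡ 11; y = λ·(13 - 11) - 7 ≡ 12. → (11, 12)

(11, 12)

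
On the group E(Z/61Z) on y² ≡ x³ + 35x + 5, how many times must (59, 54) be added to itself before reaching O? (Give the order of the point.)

2P: tangent at (59, 54): λ = (3·59² + 35)/(2·54) ≡ 47/47. 47⁻¹ ≡ 13 (mod 61) since 47·13 = 611 ≡ 1, so λ ≡ 47·13 ≡ 1.
  x = λ² - 59 - 59 = 1 - 118 ≡ 5; y = λ·(59 - 5) - 54 ≡ 0. → (5, 0)
3P: (5, 0) + (59, 54). λ = (54 - 0)/(59 - 5) ≡ 54/54 mod 61. 54⁻¹ ≡ 26 (mod 61) since 54·26 = 1404 ≡ 1, so λ ≡ 1.
  x = λ² - 5 - 59 = 1 - 64 ≡ 59; y = λ·(5 - 59) - 0 ≡ 7. → (59, 7)
4P: (59, 7) + (59, 54): same x and y₁ ≡ -y₂, so the sum is O.
4P = O, so the order is 4.

4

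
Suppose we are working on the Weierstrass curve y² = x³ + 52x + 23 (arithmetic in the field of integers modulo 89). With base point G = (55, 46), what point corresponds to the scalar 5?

Double-and-add on 5 = (101)₂. Start with G = (55, 46) for the leading 1-bit.
double: tangent at (55, 46): λ = (3·55² + 52)/(2·46) ≡ 49/3. 3⁻¹ ≡ 30 (mod 89) since 3·30 = 90 ≡ 1, so λ ≡ 49·30 ≡ 46.
  x = λ² - 55 - 55 = 2116 - 110 ≡ 48; y = λ·(55 - 48) - 46 ≡ 9. → (48, 9)
double: tangent at (48, 9): λ = (3·48² + 52)/(2·9) ≡ 22/18. 18⁻¹ ≡ 5 (mod 89) since 18·5 = 90 ≡ 1, so λ ≡ 22·5 ≡ 21.
  x = λ² - 48 - 48 = 441 - 96 ≡ 78; y = λ·(48 - 78) - 9 ≡ 73. → (78, 73)
add G: (78, 73) + (55, 46). λ = (46 - 73)/(55 - 78) ≡ 62/66 mod 89. 66⁻¹ ≡ 58 (mod 89), so λ ≡ 36.
  x = λ² - 78 - 55 = 1296 - 133 ≡ 6; y = λ·(78 - 6) - 73 ≡ 27. → (6, 27)

(6, 27)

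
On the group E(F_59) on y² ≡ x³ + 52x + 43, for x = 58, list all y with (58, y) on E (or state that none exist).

x³ + 52x + 43 = 198171 ≡ 49 (mod 59).
Square roots of 49 mod 59: 7 and 52 (since 7² = 49 ≡ 49).

7, 52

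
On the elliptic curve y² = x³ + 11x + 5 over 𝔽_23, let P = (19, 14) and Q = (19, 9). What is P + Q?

The two points share x = 19 and their y-coordinates satisfy 14 + 9 ≡ 0 (mod 23), so they are inverses. Their sum is ∞.

O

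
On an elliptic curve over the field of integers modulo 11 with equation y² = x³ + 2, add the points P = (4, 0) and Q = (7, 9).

(4, 0) + (7, 9). λ = (9 - 0)/(7 - 4) ≡ 9/3 mod 11. 3⁻¹ ≡ 4 (mod 11), so λ ≡ 3.
  x = λ² - 4 - 7 = 9 - 11 ≡ 9; y = λ·(4 - 9) - 0 ≡ 7. → (9, 7)

(9, 7)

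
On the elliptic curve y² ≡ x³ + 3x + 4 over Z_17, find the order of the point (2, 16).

10

2P: tangent at (2, 16): λ = (3·2² + 3)/(2·16) ≡ 15/15. 15⁻¹ ≡ 8 (mod 17) since 15·8 = 120 ≡ 1, so λ ≡ 15·8 ≡ 1.
  x = λ² - 2 - 2 = 1 - 4 ≡ 14; y = λ·(2 - 14) - 16 ≡ 6. → (14, 6)
3P: (14, 6) + (2, 16). λ = (16 - 6)/(2 - 14) ≡ 10/5 mod 17. 5⁻¹ ≡ 7 (mod 17) since 5·7 = 35 ≡ 1, so λ ≡ 2.
  x = λ² - 14 - 2 = 4 - 16 ≡ 5; y = λ·(14 - 5) - 6 ≡ 12. → (5, 12)
4P: (5, 12) + (2, 16). λ = (16 - 12)/(2 - 5) ≡ 4/14 mod 17. 14⁻¹ ≡ 11 (mod 17), so λ ≡ 10.
  x = λ² - 5 - 2 = 100 - 7 ≡ 8; y = λ·(5 - 8) - 12 ≡ 9. → (8, 9)
5P: (8, 9) + (2, 16). λ = (16 - 9)/(2 - 8) ≡ 7/11 mod 17. 11⁻¹ ≡ 14 (mod 17) since 11·14 = 154 ≡ 1, so λ ≡ 13.
  x = λ² - 8 - 2 = 169 - 10 ≡ 6; y = λ·(8 - 6) - 9 ≡ 0. → (6, 0)
6P: (6, 0) + (2, 16). λ = (16 - 0)/(2 - 6) ≡ 16/13 mod 17. 13⁻¹ ≡ 4 (mod 17), so λ ≡ 13.
  x = λ² - 6 - 2 = 169 - 8 ≡ 8; y = λ·(6 - 8) - 0 ≡ 8. → (8, 8)
7P: (8, 8) + (2, 16). λ = (16 - 8)/(2 - 8) ≡ 8/11 mod 17. 11⁻¹ ≡ 14 (mod 17), so λ ≡ 10.
  x = λ² - 8 - 2 = 100 - 10 ≡ 5; y = λ·(8 - 5) - 8 ≡ 5. → (5, 5)
8P: (5, 5) + (2, 16). λ = (16 - 5)/(2 - 5) ≡ 11/14 mod 17. 14⁻¹ ≡ 11 (mod 17), so λ ≡ 2.
  x = λ² - 5 - 2 = 4 - 7 ≡ 14; y = λ·(5 - 14) - 5 ≡ 11. → (14, 11)
9P: (14, 11) + (2, 16). λ = (16 - 11)/(2 - 14) ≡ 5/5 mod 17. 5⁻¹ ≡ 7 (mod 17), so λ ≡ 1.
  x = λ² - 14 - 2 = 1 - 16 ≡ 2; y = λ·(14 - 2) - 11 ≡ 1. → (2, 1)
10P: (2, 1) + (2, 16): same x and y₁ ≡ -y₂, so the sum is O.
10P = O, so the order is 10.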